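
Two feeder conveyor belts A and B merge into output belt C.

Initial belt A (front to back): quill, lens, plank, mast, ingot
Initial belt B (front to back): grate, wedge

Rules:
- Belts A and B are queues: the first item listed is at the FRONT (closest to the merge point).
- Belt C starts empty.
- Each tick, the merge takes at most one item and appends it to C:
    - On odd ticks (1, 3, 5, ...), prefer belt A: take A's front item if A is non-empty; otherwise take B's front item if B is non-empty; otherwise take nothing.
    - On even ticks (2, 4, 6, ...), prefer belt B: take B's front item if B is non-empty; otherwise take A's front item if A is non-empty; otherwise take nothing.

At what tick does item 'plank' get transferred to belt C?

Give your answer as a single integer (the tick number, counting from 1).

Answer: 5

Derivation:
Tick 1: prefer A, take quill from A; A=[lens,plank,mast,ingot] B=[grate,wedge] C=[quill]
Tick 2: prefer B, take grate from B; A=[lens,plank,mast,ingot] B=[wedge] C=[quill,grate]
Tick 3: prefer A, take lens from A; A=[plank,mast,ingot] B=[wedge] C=[quill,grate,lens]
Tick 4: prefer B, take wedge from B; A=[plank,mast,ingot] B=[-] C=[quill,grate,lens,wedge]
Tick 5: prefer A, take plank from A; A=[mast,ingot] B=[-] C=[quill,grate,lens,wedge,plank]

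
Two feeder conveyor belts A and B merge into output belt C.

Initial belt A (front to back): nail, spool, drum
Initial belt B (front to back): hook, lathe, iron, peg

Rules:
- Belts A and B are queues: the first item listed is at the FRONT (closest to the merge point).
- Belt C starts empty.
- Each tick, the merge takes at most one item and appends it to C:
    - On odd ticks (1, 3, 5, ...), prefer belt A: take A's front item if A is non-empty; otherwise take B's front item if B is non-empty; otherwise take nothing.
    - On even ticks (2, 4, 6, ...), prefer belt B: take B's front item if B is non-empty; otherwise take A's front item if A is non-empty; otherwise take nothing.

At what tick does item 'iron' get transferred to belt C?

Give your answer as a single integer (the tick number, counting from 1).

Answer: 6

Derivation:
Tick 1: prefer A, take nail from A; A=[spool,drum] B=[hook,lathe,iron,peg] C=[nail]
Tick 2: prefer B, take hook from B; A=[spool,drum] B=[lathe,iron,peg] C=[nail,hook]
Tick 3: prefer A, take spool from A; A=[drum] B=[lathe,iron,peg] C=[nail,hook,spool]
Tick 4: prefer B, take lathe from B; A=[drum] B=[iron,peg] C=[nail,hook,spool,lathe]
Tick 5: prefer A, take drum from A; A=[-] B=[iron,peg] C=[nail,hook,spool,lathe,drum]
Tick 6: prefer B, take iron from B; A=[-] B=[peg] C=[nail,hook,spool,lathe,drum,iron]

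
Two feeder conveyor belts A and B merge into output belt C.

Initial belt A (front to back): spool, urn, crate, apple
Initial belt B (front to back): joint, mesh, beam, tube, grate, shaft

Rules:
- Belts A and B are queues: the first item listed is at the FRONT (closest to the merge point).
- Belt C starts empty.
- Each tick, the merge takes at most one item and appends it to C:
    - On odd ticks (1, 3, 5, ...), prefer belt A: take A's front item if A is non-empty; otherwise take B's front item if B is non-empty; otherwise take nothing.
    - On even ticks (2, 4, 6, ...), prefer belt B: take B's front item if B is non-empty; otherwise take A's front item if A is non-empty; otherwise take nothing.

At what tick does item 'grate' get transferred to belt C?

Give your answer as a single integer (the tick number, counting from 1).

Answer: 9

Derivation:
Tick 1: prefer A, take spool from A; A=[urn,crate,apple] B=[joint,mesh,beam,tube,grate,shaft] C=[spool]
Tick 2: prefer B, take joint from B; A=[urn,crate,apple] B=[mesh,beam,tube,grate,shaft] C=[spool,joint]
Tick 3: prefer A, take urn from A; A=[crate,apple] B=[mesh,beam,tube,grate,shaft] C=[spool,joint,urn]
Tick 4: prefer B, take mesh from B; A=[crate,apple] B=[beam,tube,grate,shaft] C=[spool,joint,urn,mesh]
Tick 5: prefer A, take crate from A; A=[apple] B=[beam,tube,grate,shaft] C=[spool,joint,urn,mesh,crate]
Tick 6: prefer B, take beam from B; A=[apple] B=[tube,grate,shaft] C=[spool,joint,urn,mesh,crate,beam]
Tick 7: prefer A, take apple from A; A=[-] B=[tube,grate,shaft] C=[spool,joint,urn,mesh,crate,beam,apple]
Tick 8: prefer B, take tube from B; A=[-] B=[grate,shaft] C=[spool,joint,urn,mesh,crate,beam,apple,tube]
Tick 9: prefer A, take grate from B; A=[-] B=[shaft] C=[spool,joint,urn,mesh,crate,beam,apple,tube,grate]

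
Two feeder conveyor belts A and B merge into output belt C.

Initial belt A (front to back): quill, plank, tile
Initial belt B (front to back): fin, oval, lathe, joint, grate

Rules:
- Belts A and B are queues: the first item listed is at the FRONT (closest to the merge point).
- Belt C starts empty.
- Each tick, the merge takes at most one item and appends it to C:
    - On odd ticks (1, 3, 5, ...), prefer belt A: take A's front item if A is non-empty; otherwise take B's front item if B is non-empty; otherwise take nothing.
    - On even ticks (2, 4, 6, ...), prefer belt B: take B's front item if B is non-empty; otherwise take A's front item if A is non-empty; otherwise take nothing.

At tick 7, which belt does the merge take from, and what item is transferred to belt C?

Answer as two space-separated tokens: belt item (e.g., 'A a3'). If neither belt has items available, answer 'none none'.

Answer: B joint

Derivation:
Tick 1: prefer A, take quill from A; A=[plank,tile] B=[fin,oval,lathe,joint,grate] C=[quill]
Tick 2: prefer B, take fin from B; A=[plank,tile] B=[oval,lathe,joint,grate] C=[quill,fin]
Tick 3: prefer A, take plank from A; A=[tile] B=[oval,lathe,joint,grate] C=[quill,fin,plank]
Tick 4: prefer B, take oval from B; A=[tile] B=[lathe,joint,grate] C=[quill,fin,plank,oval]
Tick 5: prefer A, take tile from A; A=[-] B=[lathe,joint,grate] C=[quill,fin,plank,oval,tile]
Tick 6: prefer B, take lathe from B; A=[-] B=[joint,grate] C=[quill,fin,plank,oval,tile,lathe]
Tick 7: prefer A, take joint from B; A=[-] B=[grate] C=[quill,fin,plank,oval,tile,lathe,joint]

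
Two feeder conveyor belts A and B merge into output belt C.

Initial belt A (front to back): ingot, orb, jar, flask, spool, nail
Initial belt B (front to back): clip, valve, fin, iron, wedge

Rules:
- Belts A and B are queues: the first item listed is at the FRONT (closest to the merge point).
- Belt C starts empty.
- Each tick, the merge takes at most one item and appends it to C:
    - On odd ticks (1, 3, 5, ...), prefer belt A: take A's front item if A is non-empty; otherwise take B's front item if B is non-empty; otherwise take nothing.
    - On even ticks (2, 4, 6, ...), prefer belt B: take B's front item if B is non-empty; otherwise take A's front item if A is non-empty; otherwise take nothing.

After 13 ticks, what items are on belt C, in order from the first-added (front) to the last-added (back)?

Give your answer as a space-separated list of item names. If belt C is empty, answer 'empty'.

Tick 1: prefer A, take ingot from A; A=[orb,jar,flask,spool,nail] B=[clip,valve,fin,iron,wedge] C=[ingot]
Tick 2: prefer B, take clip from B; A=[orb,jar,flask,spool,nail] B=[valve,fin,iron,wedge] C=[ingot,clip]
Tick 3: prefer A, take orb from A; A=[jar,flask,spool,nail] B=[valve,fin,iron,wedge] C=[ingot,clip,orb]
Tick 4: prefer B, take valve from B; A=[jar,flask,spool,nail] B=[fin,iron,wedge] C=[ingot,clip,orb,valve]
Tick 5: prefer A, take jar from A; A=[flask,spool,nail] B=[fin,iron,wedge] C=[ingot,clip,orb,valve,jar]
Tick 6: prefer B, take fin from B; A=[flask,spool,nail] B=[iron,wedge] C=[ingot,clip,orb,valve,jar,fin]
Tick 7: prefer A, take flask from A; A=[spool,nail] B=[iron,wedge] C=[ingot,clip,orb,valve,jar,fin,flask]
Tick 8: prefer B, take iron from B; A=[spool,nail] B=[wedge] C=[ingot,clip,orb,valve,jar,fin,flask,iron]
Tick 9: prefer A, take spool from A; A=[nail] B=[wedge] C=[ingot,clip,orb,valve,jar,fin,flask,iron,spool]
Tick 10: prefer B, take wedge from B; A=[nail] B=[-] C=[ingot,clip,orb,valve,jar,fin,flask,iron,spool,wedge]
Tick 11: prefer A, take nail from A; A=[-] B=[-] C=[ingot,clip,orb,valve,jar,fin,flask,iron,spool,wedge,nail]
Tick 12: prefer B, both empty, nothing taken; A=[-] B=[-] C=[ingot,clip,orb,valve,jar,fin,flask,iron,spool,wedge,nail]
Tick 13: prefer A, both empty, nothing taken; A=[-] B=[-] C=[ingot,clip,orb,valve,jar,fin,flask,iron,spool,wedge,nail]

Answer: ingot clip orb valve jar fin flask iron spool wedge nail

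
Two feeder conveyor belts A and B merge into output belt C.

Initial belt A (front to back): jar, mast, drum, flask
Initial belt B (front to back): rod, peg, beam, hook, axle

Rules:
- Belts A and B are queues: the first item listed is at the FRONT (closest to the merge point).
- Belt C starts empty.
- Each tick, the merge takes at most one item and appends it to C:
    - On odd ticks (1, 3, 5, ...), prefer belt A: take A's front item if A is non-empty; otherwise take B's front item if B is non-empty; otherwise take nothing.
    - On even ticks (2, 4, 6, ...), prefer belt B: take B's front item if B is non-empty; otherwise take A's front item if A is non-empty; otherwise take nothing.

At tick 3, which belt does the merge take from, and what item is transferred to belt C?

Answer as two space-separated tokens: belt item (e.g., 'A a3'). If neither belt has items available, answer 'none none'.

Answer: A mast

Derivation:
Tick 1: prefer A, take jar from A; A=[mast,drum,flask] B=[rod,peg,beam,hook,axle] C=[jar]
Tick 2: prefer B, take rod from B; A=[mast,drum,flask] B=[peg,beam,hook,axle] C=[jar,rod]
Tick 3: prefer A, take mast from A; A=[drum,flask] B=[peg,beam,hook,axle] C=[jar,rod,mast]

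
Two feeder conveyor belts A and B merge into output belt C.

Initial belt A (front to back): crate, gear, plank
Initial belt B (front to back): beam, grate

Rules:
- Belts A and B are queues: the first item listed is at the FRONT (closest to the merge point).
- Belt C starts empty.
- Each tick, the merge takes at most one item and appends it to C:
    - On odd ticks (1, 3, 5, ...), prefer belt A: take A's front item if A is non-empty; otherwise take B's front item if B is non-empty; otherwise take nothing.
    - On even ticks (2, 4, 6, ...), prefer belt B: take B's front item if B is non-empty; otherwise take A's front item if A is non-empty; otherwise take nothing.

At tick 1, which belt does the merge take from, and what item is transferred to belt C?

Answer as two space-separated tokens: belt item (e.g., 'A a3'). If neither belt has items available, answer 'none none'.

Answer: A crate

Derivation:
Tick 1: prefer A, take crate from A; A=[gear,plank] B=[beam,grate] C=[crate]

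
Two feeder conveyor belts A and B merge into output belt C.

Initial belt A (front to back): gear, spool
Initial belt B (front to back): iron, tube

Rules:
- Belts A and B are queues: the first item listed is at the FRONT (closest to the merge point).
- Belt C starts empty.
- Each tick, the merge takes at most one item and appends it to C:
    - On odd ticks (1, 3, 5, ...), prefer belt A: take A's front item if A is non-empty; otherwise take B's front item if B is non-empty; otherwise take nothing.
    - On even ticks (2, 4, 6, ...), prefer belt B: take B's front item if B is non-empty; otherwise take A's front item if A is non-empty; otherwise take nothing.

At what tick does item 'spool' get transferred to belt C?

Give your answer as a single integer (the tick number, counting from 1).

Answer: 3

Derivation:
Tick 1: prefer A, take gear from A; A=[spool] B=[iron,tube] C=[gear]
Tick 2: prefer B, take iron from B; A=[spool] B=[tube] C=[gear,iron]
Tick 3: prefer A, take spool from A; A=[-] B=[tube] C=[gear,iron,spool]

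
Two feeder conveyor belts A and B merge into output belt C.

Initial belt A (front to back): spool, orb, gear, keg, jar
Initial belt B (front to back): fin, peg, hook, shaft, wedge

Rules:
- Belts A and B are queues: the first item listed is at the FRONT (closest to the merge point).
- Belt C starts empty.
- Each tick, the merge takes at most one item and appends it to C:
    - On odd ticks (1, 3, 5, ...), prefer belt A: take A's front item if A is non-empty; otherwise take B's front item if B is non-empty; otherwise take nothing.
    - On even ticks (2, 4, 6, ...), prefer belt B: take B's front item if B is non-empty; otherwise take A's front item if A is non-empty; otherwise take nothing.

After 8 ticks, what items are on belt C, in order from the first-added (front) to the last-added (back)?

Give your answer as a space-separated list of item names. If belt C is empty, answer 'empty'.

Tick 1: prefer A, take spool from A; A=[orb,gear,keg,jar] B=[fin,peg,hook,shaft,wedge] C=[spool]
Tick 2: prefer B, take fin from B; A=[orb,gear,keg,jar] B=[peg,hook,shaft,wedge] C=[spool,fin]
Tick 3: prefer A, take orb from A; A=[gear,keg,jar] B=[peg,hook,shaft,wedge] C=[spool,fin,orb]
Tick 4: prefer B, take peg from B; A=[gear,keg,jar] B=[hook,shaft,wedge] C=[spool,fin,orb,peg]
Tick 5: prefer A, take gear from A; A=[keg,jar] B=[hook,shaft,wedge] C=[spool,fin,orb,peg,gear]
Tick 6: prefer B, take hook from B; A=[keg,jar] B=[shaft,wedge] C=[spool,fin,orb,peg,gear,hook]
Tick 7: prefer A, take keg from A; A=[jar] B=[shaft,wedge] C=[spool,fin,orb,peg,gear,hook,keg]
Tick 8: prefer B, take shaft from B; A=[jar] B=[wedge] C=[spool,fin,orb,peg,gear,hook,keg,shaft]

Answer: spool fin orb peg gear hook keg shaft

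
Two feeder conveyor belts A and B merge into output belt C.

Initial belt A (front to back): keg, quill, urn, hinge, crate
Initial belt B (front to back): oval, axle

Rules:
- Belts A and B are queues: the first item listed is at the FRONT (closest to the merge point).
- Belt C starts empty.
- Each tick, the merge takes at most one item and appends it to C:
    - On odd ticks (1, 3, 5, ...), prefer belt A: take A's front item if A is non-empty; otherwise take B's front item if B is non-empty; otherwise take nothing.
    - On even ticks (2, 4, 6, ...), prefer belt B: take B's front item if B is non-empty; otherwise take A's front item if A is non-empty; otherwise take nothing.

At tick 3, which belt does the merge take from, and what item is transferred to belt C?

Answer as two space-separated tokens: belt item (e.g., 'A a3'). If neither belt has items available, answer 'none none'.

Tick 1: prefer A, take keg from A; A=[quill,urn,hinge,crate] B=[oval,axle] C=[keg]
Tick 2: prefer B, take oval from B; A=[quill,urn,hinge,crate] B=[axle] C=[keg,oval]
Tick 3: prefer A, take quill from A; A=[urn,hinge,crate] B=[axle] C=[keg,oval,quill]

Answer: A quill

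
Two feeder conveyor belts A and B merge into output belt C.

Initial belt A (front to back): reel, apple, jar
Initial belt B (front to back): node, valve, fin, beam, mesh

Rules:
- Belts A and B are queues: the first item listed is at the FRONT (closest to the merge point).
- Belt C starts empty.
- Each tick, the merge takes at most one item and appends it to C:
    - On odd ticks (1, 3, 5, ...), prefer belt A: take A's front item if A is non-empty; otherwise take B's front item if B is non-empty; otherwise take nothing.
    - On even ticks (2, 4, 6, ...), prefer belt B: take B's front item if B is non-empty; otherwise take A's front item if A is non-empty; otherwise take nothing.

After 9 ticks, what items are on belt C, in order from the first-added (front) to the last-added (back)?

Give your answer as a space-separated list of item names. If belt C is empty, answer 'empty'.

Tick 1: prefer A, take reel from A; A=[apple,jar] B=[node,valve,fin,beam,mesh] C=[reel]
Tick 2: prefer B, take node from B; A=[apple,jar] B=[valve,fin,beam,mesh] C=[reel,node]
Tick 3: prefer A, take apple from A; A=[jar] B=[valve,fin,beam,mesh] C=[reel,node,apple]
Tick 4: prefer B, take valve from B; A=[jar] B=[fin,beam,mesh] C=[reel,node,apple,valve]
Tick 5: prefer A, take jar from A; A=[-] B=[fin,beam,mesh] C=[reel,node,apple,valve,jar]
Tick 6: prefer B, take fin from B; A=[-] B=[beam,mesh] C=[reel,node,apple,valve,jar,fin]
Tick 7: prefer A, take beam from B; A=[-] B=[mesh] C=[reel,node,apple,valve,jar,fin,beam]
Tick 8: prefer B, take mesh from B; A=[-] B=[-] C=[reel,node,apple,valve,jar,fin,beam,mesh]
Tick 9: prefer A, both empty, nothing taken; A=[-] B=[-] C=[reel,node,apple,valve,jar,fin,beam,mesh]

Answer: reel node apple valve jar fin beam mesh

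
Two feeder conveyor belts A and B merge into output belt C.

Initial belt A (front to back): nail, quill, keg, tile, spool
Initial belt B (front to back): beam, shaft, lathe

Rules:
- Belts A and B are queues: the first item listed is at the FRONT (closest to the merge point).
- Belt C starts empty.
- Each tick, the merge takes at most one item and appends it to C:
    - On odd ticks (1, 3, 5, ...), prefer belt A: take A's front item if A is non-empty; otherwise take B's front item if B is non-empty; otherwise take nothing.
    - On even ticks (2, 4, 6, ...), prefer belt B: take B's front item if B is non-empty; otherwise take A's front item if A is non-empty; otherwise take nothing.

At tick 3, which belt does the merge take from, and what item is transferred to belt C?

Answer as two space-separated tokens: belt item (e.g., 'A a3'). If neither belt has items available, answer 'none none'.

Answer: A quill

Derivation:
Tick 1: prefer A, take nail from A; A=[quill,keg,tile,spool] B=[beam,shaft,lathe] C=[nail]
Tick 2: prefer B, take beam from B; A=[quill,keg,tile,spool] B=[shaft,lathe] C=[nail,beam]
Tick 3: prefer A, take quill from A; A=[keg,tile,spool] B=[shaft,lathe] C=[nail,beam,quill]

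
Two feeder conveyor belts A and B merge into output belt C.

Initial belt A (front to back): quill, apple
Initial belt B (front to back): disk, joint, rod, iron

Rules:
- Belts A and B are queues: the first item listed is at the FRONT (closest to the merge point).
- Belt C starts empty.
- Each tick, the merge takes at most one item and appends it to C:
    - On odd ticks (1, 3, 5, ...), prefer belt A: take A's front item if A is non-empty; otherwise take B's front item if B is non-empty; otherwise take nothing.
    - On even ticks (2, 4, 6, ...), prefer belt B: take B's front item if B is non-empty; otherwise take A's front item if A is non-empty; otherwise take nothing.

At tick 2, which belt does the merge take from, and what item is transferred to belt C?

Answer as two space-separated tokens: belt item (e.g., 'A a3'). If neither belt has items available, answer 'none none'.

Answer: B disk

Derivation:
Tick 1: prefer A, take quill from A; A=[apple] B=[disk,joint,rod,iron] C=[quill]
Tick 2: prefer B, take disk from B; A=[apple] B=[joint,rod,iron] C=[quill,disk]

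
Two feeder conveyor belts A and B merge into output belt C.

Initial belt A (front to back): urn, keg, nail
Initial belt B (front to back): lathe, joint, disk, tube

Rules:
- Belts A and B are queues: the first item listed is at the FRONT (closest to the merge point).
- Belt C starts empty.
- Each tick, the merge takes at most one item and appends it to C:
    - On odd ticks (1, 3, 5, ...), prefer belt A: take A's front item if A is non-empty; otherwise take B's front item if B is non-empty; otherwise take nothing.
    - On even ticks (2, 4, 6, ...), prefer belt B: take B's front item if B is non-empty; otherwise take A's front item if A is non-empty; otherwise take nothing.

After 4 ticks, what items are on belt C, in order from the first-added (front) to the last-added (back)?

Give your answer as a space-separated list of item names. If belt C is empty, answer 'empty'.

Answer: urn lathe keg joint

Derivation:
Tick 1: prefer A, take urn from A; A=[keg,nail] B=[lathe,joint,disk,tube] C=[urn]
Tick 2: prefer B, take lathe from B; A=[keg,nail] B=[joint,disk,tube] C=[urn,lathe]
Tick 3: prefer A, take keg from A; A=[nail] B=[joint,disk,tube] C=[urn,lathe,keg]
Tick 4: prefer B, take joint from B; A=[nail] B=[disk,tube] C=[urn,lathe,keg,joint]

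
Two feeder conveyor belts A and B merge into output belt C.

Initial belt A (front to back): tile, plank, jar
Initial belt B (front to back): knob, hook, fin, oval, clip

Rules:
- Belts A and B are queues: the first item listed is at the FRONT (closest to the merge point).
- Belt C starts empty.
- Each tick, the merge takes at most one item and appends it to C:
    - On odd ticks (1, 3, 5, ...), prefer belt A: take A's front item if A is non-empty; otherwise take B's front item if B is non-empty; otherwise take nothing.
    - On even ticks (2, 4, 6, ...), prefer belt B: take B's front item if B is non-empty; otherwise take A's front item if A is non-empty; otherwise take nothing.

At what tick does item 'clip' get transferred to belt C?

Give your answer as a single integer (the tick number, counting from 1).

Tick 1: prefer A, take tile from A; A=[plank,jar] B=[knob,hook,fin,oval,clip] C=[tile]
Tick 2: prefer B, take knob from B; A=[plank,jar] B=[hook,fin,oval,clip] C=[tile,knob]
Tick 3: prefer A, take plank from A; A=[jar] B=[hook,fin,oval,clip] C=[tile,knob,plank]
Tick 4: prefer B, take hook from B; A=[jar] B=[fin,oval,clip] C=[tile,knob,plank,hook]
Tick 5: prefer A, take jar from A; A=[-] B=[fin,oval,clip] C=[tile,knob,plank,hook,jar]
Tick 6: prefer B, take fin from B; A=[-] B=[oval,clip] C=[tile,knob,plank,hook,jar,fin]
Tick 7: prefer A, take oval from B; A=[-] B=[clip] C=[tile,knob,plank,hook,jar,fin,oval]
Tick 8: prefer B, take clip from B; A=[-] B=[-] C=[tile,knob,plank,hook,jar,fin,oval,clip]

Answer: 8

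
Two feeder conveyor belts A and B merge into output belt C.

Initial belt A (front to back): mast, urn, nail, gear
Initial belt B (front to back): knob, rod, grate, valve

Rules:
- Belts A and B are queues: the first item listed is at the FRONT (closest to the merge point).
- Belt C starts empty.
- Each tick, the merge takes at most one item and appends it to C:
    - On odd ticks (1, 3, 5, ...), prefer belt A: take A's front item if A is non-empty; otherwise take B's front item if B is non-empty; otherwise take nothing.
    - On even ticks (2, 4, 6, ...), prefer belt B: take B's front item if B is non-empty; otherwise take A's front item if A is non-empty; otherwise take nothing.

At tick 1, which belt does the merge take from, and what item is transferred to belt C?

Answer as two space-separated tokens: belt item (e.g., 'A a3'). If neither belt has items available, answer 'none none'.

Tick 1: prefer A, take mast from A; A=[urn,nail,gear] B=[knob,rod,grate,valve] C=[mast]

Answer: A mast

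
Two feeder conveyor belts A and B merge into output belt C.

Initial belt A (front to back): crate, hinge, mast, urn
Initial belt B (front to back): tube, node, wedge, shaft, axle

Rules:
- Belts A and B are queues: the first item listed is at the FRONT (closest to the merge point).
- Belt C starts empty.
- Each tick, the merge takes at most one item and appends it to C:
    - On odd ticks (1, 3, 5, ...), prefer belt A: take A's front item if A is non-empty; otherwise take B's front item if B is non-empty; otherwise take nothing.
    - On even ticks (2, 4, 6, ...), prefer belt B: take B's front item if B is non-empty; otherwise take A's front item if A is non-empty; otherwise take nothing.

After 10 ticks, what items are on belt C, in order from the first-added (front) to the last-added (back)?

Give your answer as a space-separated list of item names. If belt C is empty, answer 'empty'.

Tick 1: prefer A, take crate from A; A=[hinge,mast,urn] B=[tube,node,wedge,shaft,axle] C=[crate]
Tick 2: prefer B, take tube from B; A=[hinge,mast,urn] B=[node,wedge,shaft,axle] C=[crate,tube]
Tick 3: prefer A, take hinge from A; A=[mast,urn] B=[node,wedge,shaft,axle] C=[crate,tube,hinge]
Tick 4: prefer B, take node from B; A=[mast,urn] B=[wedge,shaft,axle] C=[crate,tube,hinge,node]
Tick 5: prefer A, take mast from A; A=[urn] B=[wedge,shaft,axle] C=[crate,tube,hinge,node,mast]
Tick 6: prefer B, take wedge from B; A=[urn] B=[shaft,axle] C=[crate,tube,hinge,node,mast,wedge]
Tick 7: prefer A, take urn from A; A=[-] B=[shaft,axle] C=[crate,tube,hinge,node,mast,wedge,urn]
Tick 8: prefer B, take shaft from B; A=[-] B=[axle] C=[crate,tube,hinge,node,mast,wedge,urn,shaft]
Tick 9: prefer A, take axle from B; A=[-] B=[-] C=[crate,tube,hinge,node,mast,wedge,urn,shaft,axle]
Tick 10: prefer B, both empty, nothing taken; A=[-] B=[-] C=[crate,tube,hinge,node,mast,wedge,urn,shaft,axle]

Answer: crate tube hinge node mast wedge urn shaft axle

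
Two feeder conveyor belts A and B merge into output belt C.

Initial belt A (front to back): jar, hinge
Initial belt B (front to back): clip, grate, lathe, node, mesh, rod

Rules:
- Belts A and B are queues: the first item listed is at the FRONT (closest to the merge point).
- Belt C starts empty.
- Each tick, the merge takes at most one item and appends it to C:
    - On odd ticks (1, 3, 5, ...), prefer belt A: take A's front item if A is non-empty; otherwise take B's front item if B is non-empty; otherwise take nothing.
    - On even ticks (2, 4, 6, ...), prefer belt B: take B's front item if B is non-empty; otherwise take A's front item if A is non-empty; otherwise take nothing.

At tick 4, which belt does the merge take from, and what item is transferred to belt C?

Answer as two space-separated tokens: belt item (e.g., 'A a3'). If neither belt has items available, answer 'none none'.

Answer: B grate

Derivation:
Tick 1: prefer A, take jar from A; A=[hinge] B=[clip,grate,lathe,node,mesh,rod] C=[jar]
Tick 2: prefer B, take clip from B; A=[hinge] B=[grate,lathe,node,mesh,rod] C=[jar,clip]
Tick 3: prefer A, take hinge from A; A=[-] B=[grate,lathe,node,mesh,rod] C=[jar,clip,hinge]
Tick 4: prefer B, take grate from B; A=[-] B=[lathe,node,mesh,rod] C=[jar,clip,hinge,grate]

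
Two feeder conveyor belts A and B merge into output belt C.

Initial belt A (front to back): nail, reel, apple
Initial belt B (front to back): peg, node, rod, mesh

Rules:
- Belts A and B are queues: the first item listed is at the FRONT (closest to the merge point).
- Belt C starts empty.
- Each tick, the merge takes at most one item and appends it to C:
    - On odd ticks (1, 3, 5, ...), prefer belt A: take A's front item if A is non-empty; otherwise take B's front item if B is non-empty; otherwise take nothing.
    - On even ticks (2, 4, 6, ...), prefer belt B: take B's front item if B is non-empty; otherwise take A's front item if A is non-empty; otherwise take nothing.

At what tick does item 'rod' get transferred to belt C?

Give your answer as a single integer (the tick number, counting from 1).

Answer: 6

Derivation:
Tick 1: prefer A, take nail from A; A=[reel,apple] B=[peg,node,rod,mesh] C=[nail]
Tick 2: prefer B, take peg from B; A=[reel,apple] B=[node,rod,mesh] C=[nail,peg]
Tick 3: prefer A, take reel from A; A=[apple] B=[node,rod,mesh] C=[nail,peg,reel]
Tick 4: prefer B, take node from B; A=[apple] B=[rod,mesh] C=[nail,peg,reel,node]
Tick 5: prefer A, take apple from A; A=[-] B=[rod,mesh] C=[nail,peg,reel,node,apple]
Tick 6: prefer B, take rod from B; A=[-] B=[mesh] C=[nail,peg,reel,node,apple,rod]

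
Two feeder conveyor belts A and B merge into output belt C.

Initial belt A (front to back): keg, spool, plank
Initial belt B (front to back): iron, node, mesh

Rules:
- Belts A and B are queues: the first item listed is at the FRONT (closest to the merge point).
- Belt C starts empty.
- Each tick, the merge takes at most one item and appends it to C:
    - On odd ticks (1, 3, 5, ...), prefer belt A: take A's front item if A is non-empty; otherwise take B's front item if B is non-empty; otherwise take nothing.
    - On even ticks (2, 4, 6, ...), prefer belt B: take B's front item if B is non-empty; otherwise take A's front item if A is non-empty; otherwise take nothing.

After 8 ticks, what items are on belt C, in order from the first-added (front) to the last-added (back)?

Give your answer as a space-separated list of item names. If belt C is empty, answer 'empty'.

Answer: keg iron spool node plank mesh

Derivation:
Tick 1: prefer A, take keg from A; A=[spool,plank] B=[iron,node,mesh] C=[keg]
Tick 2: prefer B, take iron from B; A=[spool,plank] B=[node,mesh] C=[keg,iron]
Tick 3: prefer A, take spool from A; A=[plank] B=[node,mesh] C=[keg,iron,spool]
Tick 4: prefer B, take node from B; A=[plank] B=[mesh] C=[keg,iron,spool,node]
Tick 5: prefer A, take plank from A; A=[-] B=[mesh] C=[keg,iron,spool,node,plank]
Tick 6: prefer B, take mesh from B; A=[-] B=[-] C=[keg,iron,spool,node,plank,mesh]
Tick 7: prefer A, both empty, nothing taken; A=[-] B=[-] C=[keg,iron,spool,node,plank,mesh]
Tick 8: prefer B, both empty, nothing taken; A=[-] B=[-] C=[keg,iron,spool,node,plank,mesh]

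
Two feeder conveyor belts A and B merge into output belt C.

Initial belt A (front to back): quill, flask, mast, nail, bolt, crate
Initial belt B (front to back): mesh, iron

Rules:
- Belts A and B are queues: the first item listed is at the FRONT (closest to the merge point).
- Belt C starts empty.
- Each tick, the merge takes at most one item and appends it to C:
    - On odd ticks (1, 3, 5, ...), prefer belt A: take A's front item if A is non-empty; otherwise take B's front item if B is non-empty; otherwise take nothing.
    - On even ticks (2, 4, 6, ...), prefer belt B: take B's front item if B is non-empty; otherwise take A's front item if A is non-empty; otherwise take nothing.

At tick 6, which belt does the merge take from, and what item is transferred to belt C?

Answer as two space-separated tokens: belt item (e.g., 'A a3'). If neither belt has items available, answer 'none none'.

Tick 1: prefer A, take quill from A; A=[flask,mast,nail,bolt,crate] B=[mesh,iron] C=[quill]
Tick 2: prefer B, take mesh from B; A=[flask,mast,nail,bolt,crate] B=[iron] C=[quill,mesh]
Tick 3: prefer A, take flask from A; A=[mast,nail,bolt,crate] B=[iron] C=[quill,mesh,flask]
Tick 4: prefer B, take iron from B; A=[mast,nail,bolt,crate] B=[-] C=[quill,mesh,flask,iron]
Tick 5: prefer A, take mast from A; A=[nail,bolt,crate] B=[-] C=[quill,mesh,flask,iron,mast]
Tick 6: prefer B, take nail from A; A=[bolt,crate] B=[-] C=[quill,mesh,flask,iron,mast,nail]

Answer: A nail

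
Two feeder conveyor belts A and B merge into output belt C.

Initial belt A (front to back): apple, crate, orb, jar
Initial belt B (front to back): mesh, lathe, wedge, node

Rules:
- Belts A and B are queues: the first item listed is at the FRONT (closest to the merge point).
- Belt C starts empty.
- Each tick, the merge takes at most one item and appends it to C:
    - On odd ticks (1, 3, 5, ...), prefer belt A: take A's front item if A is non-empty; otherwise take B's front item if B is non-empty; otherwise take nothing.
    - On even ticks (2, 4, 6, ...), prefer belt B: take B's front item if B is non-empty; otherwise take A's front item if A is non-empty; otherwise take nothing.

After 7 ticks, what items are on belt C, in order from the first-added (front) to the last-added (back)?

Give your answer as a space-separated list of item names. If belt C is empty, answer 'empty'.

Answer: apple mesh crate lathe orb wedge jar

Derivation:
Tick 1: prefer A, take apple from A; A=[crate,orb,jar] B=[mesh,lathe,wedge,node] C=[apple]
Tick 2: prefer B, take mesh from B; A=[crate,orb,jar] B=[lathe,wedge,node] C=[apple,mesh]
Tick 3: prefer A, take crate from A; A=[orb,jar] B=[lathe,wedge,node] C=[apple,mesh,crate]
Tick 4: prefer B, take lathe from B; A=[orb,jar] B=[wedge,node] C=[apple,mesh,crate,lathe]
Tick 5: prefer A, take orb from A; A=[jar] B=[wedge,node] C=[apple,mesh,crate,lathe,orb]
Tick 6: prefer B, take wedge from B; A=[jar] B=[node] C=[apple,mesh,crate,lathe,orb,wedge]
Tick 7: prefer A, take jar from A; A=[-] B=[node] C=[apple,mesh,crate,lathe,orb,wedge,jar]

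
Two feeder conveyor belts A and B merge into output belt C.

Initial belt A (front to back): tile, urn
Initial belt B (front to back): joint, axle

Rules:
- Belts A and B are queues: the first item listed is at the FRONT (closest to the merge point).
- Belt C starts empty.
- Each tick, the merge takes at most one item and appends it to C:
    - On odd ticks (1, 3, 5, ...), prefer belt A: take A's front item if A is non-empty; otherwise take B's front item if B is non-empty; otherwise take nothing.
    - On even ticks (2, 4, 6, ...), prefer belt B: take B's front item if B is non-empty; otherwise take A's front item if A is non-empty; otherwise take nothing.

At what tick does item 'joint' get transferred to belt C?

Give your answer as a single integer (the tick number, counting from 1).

Tick 1: prefer A, take tile from A; A=[urn] B=[joint,axle] C=[tile]
Tick 2: prefer B, take joint from B; A=[urn] B=[axle] C=[tile,joint]

Answer: 2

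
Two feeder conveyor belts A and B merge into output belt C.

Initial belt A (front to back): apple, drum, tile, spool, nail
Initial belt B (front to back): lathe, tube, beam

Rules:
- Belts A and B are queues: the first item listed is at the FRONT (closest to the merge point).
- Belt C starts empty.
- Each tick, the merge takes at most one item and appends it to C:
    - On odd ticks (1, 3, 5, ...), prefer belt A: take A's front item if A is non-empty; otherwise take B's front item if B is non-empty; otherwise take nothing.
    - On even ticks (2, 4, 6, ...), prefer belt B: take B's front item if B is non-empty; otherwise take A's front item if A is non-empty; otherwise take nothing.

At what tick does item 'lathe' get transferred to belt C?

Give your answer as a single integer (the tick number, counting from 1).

Tick 1: prefer A, take apple from A; A=[drum,tile,spool,nail] B=[lathe,tube,beam] C=[apple]
Tick 2: prefer B, take lathe from B; A=[drum,tile,spool,nail] B=[tube,beam] C=[apple,lathe]

Answer: 2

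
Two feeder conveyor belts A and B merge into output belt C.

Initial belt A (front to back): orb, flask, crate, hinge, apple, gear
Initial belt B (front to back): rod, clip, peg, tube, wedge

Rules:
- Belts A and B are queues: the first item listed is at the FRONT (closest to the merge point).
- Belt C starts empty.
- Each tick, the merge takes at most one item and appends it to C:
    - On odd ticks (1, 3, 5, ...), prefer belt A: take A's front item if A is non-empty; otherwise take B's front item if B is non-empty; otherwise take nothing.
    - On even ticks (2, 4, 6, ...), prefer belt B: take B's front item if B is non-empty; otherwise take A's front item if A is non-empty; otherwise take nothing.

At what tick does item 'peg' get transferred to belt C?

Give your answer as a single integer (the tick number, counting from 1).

Answer: 6

Derivation:
Tick 1: prefer A, take orb from A; A=[flask,crate,hinge,apple,gear] B=[rod,clip,peg,tube,wedge] C=[orb]
Tick 2: prefer B, take rod from B; A=[flask,crate,hinge,apple,gear] B=[clip,peg,tube,wedge] C=[orb,rod]
Tick 3: prefer A, take flask from A; A=[crate,hinge,apple,gear] B=[clip,peg,tube,wedge] C=[orb,rod,flask]
Tick 4: prefer B, take clip from B; A=[crate,hinge,apple,gear] B=[peg,tube,wedge] C=[orb,rod,flask,clip]
Tick 5: prefer A, take crate from A; A=[hinge,apple,gear] B=[peg,tube,wedge] C=[orb,rod,flask,clip,crate]
Tick 6: prefer B, take peg from B; A=[hinge,apple,gear] B=[tube,wedge] C=[orb,rod,flask,clip,crate,peg]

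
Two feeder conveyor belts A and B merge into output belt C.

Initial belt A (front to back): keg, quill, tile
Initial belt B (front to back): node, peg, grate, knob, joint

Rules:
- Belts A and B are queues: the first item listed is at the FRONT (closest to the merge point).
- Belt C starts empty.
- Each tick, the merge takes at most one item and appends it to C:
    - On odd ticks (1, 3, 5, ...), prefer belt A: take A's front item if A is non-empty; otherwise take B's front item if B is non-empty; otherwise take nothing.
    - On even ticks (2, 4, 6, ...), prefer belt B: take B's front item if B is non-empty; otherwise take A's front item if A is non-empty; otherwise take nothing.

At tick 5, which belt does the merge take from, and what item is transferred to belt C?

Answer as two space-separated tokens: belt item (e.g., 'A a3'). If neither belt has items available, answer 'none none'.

Answer: A tile

Derivation:
Tick 1: prefer A, take keg from A; A=[quill,tile] B=[node,peg,grate,knob,joint] C=[keg]
Tick 2: prefer B, take node from B; A=[quill,tile] B=[peg,grate,knob,joint] C=[keg,node]
Tick 3: prefer A, take quill from A; A=[tile] B=[peg,grate,knob,joint] C=[keg,node,quill]
Tick 4: prefer B, take peg from B; A=[tile] B=[grate,knob,joint] C=[keg,node,quill,peg]
Tick 5: prefer A, take tile from A; A=[-] B=[grate,knob,joint] C=[keg,node,quill,peg,tile]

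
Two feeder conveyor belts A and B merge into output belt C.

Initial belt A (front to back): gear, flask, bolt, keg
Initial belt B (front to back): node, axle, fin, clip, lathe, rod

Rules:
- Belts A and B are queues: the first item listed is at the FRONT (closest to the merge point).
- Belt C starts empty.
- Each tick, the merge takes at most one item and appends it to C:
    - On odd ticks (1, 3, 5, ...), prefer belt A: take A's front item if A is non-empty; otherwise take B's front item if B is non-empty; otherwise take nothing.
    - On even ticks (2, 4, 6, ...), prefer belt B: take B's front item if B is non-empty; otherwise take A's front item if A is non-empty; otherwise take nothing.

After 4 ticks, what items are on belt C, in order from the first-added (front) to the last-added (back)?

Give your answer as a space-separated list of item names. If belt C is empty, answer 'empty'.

Answer: gear node flask axle

Derivation:
Tick 1: prefer A, take gear from A; A=[flask,bolt,keg] B=[node,axle,fin,clip,lathe,rod] C=[gear]
Tick 2: prefer B, take node from B; A=[flask,bolt,keg] B=[axle,fin,clip,lathe,rod] C=[gear,node]
Tick 3: prefer A, take flask from A; A=[bolt,keg] B=[axle,fin,clip,lathe,rod] C=[gear,node,flask]
Tick 4: prefer B, take axle from B; A=[bolt,keg] B=[fin,clip,lathe,rod] C=[gear,node,flask,axle]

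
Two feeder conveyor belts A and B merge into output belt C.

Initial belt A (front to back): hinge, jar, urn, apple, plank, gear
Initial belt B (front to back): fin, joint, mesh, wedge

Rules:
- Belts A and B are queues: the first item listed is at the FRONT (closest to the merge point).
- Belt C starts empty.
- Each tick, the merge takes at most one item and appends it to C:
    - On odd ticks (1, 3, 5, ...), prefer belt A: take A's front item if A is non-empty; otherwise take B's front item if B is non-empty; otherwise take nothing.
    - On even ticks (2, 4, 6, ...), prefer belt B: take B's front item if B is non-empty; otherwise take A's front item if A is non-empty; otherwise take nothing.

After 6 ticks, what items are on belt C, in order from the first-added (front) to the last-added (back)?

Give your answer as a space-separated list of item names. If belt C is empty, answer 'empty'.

Tick 1: prefer A, take hinge from A; A=[jar,urn,apple,plank,gear] B=[fin,joint,mesh,wedge] C=[hinge]
Tick 2: prefer B, take fin from B; A=[jar,urn,apple,plank,gear] B=[joint,mesh,wedge] C=[hinge,fin]
Tick 3: prefer A, take jar from A; A=[urn,apple,plank,gear] B=[joint,mesh,wedge] C=[hinge,fin,jar]
Tick 4: prefer B, take joint from B; A=[urn,apple,plank,gear] B=[mesh,wedge] C=[hinge,fin,jar,joint]
Tick 5: prefer A, take urn from A; A=[apple,plank,gear] B=[mesh,wedge] C=[hinge,fin,jar,joint,urn]
Tick 6: prefer B, take mesh from B; A=[apple,plank,gear] B=[wedge] C=[hinge,fin,jar,joint,urn,mesh]

Answer: hinge fin jar joint urn mesh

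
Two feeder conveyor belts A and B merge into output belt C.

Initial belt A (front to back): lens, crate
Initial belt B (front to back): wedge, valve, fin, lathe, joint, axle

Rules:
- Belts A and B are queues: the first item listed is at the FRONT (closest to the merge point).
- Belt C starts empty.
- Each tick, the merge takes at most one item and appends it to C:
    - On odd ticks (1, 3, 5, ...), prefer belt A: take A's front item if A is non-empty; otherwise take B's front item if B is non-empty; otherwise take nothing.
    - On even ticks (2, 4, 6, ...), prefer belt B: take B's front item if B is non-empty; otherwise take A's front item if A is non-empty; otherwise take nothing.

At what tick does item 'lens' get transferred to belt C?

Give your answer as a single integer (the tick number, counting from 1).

Tick 1: prefer A, take lens from A; A=[crate] B=[wedge,valve,fin,lathe,joint,axle] C=[lens]

Answer: 1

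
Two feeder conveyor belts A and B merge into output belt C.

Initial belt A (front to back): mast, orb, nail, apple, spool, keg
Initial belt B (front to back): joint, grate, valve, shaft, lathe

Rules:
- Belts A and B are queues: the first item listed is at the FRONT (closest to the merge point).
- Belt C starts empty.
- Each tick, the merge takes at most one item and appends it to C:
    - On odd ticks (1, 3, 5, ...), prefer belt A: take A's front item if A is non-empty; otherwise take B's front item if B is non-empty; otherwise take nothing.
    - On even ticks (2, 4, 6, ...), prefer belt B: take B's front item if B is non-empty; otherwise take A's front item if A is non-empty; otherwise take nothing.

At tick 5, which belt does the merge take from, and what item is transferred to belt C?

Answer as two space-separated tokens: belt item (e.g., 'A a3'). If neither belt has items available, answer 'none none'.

Answer: A nail

Derivation:
Tick 1: prefer A, take mast from A; A=[orb,nail,apple,spool,keg] B=[joint,grate,valve,shaft,lathe] C=[mast]
Tick 2: prefer B, take joint from B; A=[orb,nail,apple,spool,keg] B=[grate,valve,shaft,lathe] C=[mast,joint]
Tick 3: prefer A, take orb from A; A=[nail,apple,spool,keg] B=[grate,valve,shaft,lathe] C=[mast,joint,orb]
Tick 4: prefer B, take grate from B; A=[nail,apple,spool,keg] B=[valve,shaft,lathe] C=[mast,joint,orb,grate]
Tick 5: prefer A, take nail from A; A=[apple,spool,keg] B=[valve,shaft,lathe] C=[mast,joint,orb,grate,nail]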